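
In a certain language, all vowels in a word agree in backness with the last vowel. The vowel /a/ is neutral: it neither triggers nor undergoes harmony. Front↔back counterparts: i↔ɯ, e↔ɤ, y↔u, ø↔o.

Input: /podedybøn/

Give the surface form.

[pødedybøn]

/o/ harmonizes with /ø/ ([-back]) → [ø]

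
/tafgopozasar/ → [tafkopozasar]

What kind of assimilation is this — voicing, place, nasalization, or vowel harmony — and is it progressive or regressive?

voicing assimilation, progressive

/g/→[k].
Each target copies a feature from the preceding segment, so the direction is progressive.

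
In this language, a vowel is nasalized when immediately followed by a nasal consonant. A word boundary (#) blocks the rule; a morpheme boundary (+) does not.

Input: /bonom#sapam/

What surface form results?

[bõnõm#sapãm]

/o/ before nasal /n/ → [õ]
/o/ before nasal /m/ → [õ]
/a/ before nasal /m/ → [ã]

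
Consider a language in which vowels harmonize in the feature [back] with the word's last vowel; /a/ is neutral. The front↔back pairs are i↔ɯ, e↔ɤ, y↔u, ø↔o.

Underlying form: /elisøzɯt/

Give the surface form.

[ɤlɯsozɯt]

/e/ harmonizes with /ɯ/ ([+back]) → [ɤ]
/i/ harmonizes with /ɯ/ ([+back]) → [ɯ]
/ø/ harmonizes with /ɯ/ ([+back]) → [o]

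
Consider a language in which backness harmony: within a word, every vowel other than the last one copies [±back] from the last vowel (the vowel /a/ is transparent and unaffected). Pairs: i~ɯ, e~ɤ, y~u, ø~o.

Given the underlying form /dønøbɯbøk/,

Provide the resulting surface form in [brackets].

[dønøbibøk]

/ɯ/ harmonizes with /ø/ ([-back]) → [i]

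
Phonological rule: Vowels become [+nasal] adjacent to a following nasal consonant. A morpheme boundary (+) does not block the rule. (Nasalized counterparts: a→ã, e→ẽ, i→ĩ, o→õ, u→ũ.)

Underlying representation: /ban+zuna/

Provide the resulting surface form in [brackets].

[bãn+zũna]

/a/ before nasal /n/ → [ã]
/u/ before nasal /n/ → [ũ]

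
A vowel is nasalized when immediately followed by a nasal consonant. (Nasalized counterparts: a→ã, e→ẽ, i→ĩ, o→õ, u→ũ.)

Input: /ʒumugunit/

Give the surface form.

[ʒũmugũnit]

/u/ before nasal /m/ → [ũ]
/u/ before nasal /n/ → [ũ]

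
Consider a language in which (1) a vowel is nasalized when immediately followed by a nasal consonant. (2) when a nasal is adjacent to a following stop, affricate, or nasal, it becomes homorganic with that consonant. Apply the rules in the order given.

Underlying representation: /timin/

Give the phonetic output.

[tĩmĩn]

Rule 1: /i/ before nasal /m/ → [ĩ]
Rule 1: /i/ before nasal /n/ → [ĩ]
After rule 1: tĩmĩn
Rule 2: no segment meets the rule's conditions; no change.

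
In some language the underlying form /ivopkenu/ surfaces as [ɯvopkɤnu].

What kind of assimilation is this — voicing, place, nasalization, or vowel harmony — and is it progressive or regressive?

/i/→[ɯ] /e/→[ɤ].
Vowels agree with the last vowel, so the harmony is regressive.

vowel harmony, regressive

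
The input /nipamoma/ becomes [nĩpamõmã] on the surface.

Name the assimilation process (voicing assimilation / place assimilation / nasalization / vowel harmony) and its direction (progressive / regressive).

nasalization, progressive

/i/→[ĩ] /o/→[õ] /a/→[ã].
Each target copies a feature from the preceding segment, so the direction is progressive.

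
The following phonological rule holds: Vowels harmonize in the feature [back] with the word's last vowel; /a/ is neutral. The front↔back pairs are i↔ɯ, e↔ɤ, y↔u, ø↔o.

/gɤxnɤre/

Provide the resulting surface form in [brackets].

[gexnere]

/ɤ/ harmonizes with /e/ ([-back]) → [e]
/ɤ/ harmonizes with /e/ ([-back]) → [e]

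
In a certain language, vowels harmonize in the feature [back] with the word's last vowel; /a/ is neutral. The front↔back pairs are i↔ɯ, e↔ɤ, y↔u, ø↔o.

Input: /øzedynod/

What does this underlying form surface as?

[ozɤdunod]

/ø/ harmonizes with /o/ ([+back]) → [o]
/e/ harmonizes with /o/ ([+back]) → [ɤ]
/y/ harmonizes with /o/ ([+back]) → [u]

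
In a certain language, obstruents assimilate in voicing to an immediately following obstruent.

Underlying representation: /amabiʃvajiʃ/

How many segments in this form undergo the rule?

/ʃ/ before /v/ (voiced) → [ʒ]
1 segment changes.

1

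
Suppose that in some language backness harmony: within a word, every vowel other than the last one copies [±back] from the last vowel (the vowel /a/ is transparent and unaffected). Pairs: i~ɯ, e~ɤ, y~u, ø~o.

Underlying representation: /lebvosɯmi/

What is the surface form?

/o/ harmonizes with /i/ ([-back]) → [ø]
/ɯ/ harmonizes with /i/ ([-back]) → [i]

[lebvøsimi]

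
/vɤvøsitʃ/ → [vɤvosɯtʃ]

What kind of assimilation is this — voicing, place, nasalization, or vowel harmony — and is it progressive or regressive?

/ø/→[o] /i/→[ɯ].
Vowels agree with the first vowel, so the harmony is progressive.

vowel harmony, progressive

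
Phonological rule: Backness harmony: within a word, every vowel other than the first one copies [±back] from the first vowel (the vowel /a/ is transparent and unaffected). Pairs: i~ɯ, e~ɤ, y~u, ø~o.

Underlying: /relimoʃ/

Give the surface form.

[relimøʃ]

/o/ harmonizes with /e/ ([-back]) → [ø]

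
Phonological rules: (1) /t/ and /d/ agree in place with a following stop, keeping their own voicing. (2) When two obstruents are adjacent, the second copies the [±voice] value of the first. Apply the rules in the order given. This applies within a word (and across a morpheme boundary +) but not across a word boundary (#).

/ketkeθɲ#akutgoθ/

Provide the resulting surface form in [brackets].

Rule 1: /t/ before /k/ (velar) → [k]
Rule 1: /t/ before /g/ (velar) → [k]
After rule 1: kekkeθɲ#akukgoθ
Rule 2: /g/ after /k/ (voiceless) → [k]

[kekkeθɲ#akukkoθ]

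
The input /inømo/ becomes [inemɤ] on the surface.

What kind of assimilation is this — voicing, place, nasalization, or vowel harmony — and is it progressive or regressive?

vowel harmony, progressive

/ø/→[e] /o/→[ɤ].
Vowels agree with the first vowel, so the harmony is progressive.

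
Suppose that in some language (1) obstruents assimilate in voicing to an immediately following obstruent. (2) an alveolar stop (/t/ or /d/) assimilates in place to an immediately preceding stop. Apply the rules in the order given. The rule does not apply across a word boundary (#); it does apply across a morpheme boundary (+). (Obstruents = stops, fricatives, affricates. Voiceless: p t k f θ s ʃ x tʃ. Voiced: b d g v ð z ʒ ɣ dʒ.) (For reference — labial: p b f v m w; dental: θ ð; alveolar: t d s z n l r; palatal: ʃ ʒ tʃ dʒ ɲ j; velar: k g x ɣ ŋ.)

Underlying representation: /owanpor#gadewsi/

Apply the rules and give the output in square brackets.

[owanpor#gadewsi]

Rule 1: no segment meets the rule's conditions; no change.
After rule 1: owanpor#gadewsi
Rule 2: no segment meets the rule's conditions; no change.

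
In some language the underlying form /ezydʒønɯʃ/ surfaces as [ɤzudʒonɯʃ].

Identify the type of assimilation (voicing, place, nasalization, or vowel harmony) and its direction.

/e/→[ɤ] /y/→[u] /ø/→[o].
Vowels agree with the last vowel, so the harmony is regressive.

vowel harmony, regressive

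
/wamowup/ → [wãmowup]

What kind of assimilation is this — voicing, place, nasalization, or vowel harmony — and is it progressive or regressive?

/a/→[ã].
Each target copies a feature from the following segment, so the direction is regressive.

nasalization, regressive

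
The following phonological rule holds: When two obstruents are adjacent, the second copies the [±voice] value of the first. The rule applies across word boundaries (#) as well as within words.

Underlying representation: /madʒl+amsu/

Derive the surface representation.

[madʒl+amsu]

no segment meets the rule's conditions; no change.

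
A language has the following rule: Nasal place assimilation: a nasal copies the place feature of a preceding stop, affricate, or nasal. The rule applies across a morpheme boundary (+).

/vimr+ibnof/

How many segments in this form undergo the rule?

1

/n/ after /b/ (labial) → [m]
1 segment changes.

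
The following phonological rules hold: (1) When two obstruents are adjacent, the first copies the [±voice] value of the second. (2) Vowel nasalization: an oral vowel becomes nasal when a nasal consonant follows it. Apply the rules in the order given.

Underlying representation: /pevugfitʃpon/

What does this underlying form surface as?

Rule 1: /g/ before /f/ (voiceless) → [k]
After rule 1: pevukfitʃpon
Rule 2: /o/ before nasal /n/ → [õ]

[pevukfitʃpõn]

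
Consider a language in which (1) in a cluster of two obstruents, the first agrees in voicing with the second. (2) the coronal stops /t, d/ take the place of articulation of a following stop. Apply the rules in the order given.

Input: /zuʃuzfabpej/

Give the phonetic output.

[zuʃusfappej]

Rule 1: /z/ before /f/ (voiceless) → [s]
Rule 1: /b/ before /p/ (voiceless) → [p]
After rule 1: zuʃusfappej
Rule 2: no segment meets the rule's conditions; no change.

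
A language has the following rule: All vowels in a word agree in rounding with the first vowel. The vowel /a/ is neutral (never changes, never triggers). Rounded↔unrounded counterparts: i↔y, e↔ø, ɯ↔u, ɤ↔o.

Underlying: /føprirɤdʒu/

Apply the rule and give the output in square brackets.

/i/ harmonizes with /ø/ ([+round]) → [y]
/ɤ/ harmonizes with /ø/ ([+round]) → [o]

[føpryrodʒu]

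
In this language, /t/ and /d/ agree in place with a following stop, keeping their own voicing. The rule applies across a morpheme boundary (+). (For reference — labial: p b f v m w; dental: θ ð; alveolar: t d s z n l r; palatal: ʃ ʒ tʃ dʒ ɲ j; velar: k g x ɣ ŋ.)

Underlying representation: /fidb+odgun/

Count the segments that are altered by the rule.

/d/ before /b/ (labial) → [b]
/d/ before /g/ (velar) → [g]
2 segments change.

2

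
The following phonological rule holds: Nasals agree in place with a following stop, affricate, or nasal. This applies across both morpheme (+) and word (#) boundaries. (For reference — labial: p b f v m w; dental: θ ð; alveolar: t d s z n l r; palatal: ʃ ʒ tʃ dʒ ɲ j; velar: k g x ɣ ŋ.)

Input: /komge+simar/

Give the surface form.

/m/ before /g/ (velar) → [ŋ]

[koŋge+simar]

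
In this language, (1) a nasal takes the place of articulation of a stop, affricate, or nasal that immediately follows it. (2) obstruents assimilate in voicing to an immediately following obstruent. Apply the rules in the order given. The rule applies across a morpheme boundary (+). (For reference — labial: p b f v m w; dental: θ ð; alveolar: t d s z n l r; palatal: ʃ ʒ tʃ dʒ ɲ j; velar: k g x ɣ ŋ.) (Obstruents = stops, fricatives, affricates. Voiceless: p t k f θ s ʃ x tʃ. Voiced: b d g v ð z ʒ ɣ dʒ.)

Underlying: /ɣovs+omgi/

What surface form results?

Rule 1: /m/ before /g/ (velar) → [ŋ]
After rule 1: ɣovs+oŋgi
Rule 2: /v/ before /s/ (voiceless) → [f]

[ɣofs+oŋgi]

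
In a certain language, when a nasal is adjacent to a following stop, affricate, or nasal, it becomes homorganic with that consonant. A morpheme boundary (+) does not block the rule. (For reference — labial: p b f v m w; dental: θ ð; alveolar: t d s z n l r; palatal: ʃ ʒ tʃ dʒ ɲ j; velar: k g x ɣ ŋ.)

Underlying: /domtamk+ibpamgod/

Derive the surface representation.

[dontaŋk+ibpaŋgod]

/m/ before /t/ (alveolar) → [n]
/m/ before /k/ (velar) → [ŋ]
/m/ before /g/ (velar) → [ŋ]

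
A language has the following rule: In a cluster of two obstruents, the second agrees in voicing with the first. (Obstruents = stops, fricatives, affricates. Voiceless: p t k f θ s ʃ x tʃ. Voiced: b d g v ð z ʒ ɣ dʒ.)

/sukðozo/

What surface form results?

/ð/ after /k/ (voiceless) → [θ]

[sukθozo]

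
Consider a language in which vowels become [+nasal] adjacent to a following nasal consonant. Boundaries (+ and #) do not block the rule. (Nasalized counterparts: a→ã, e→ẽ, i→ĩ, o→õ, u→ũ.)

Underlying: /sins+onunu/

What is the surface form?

/i/ before nasal /n/ → [ĩ]
/o/ before nasal /n/ → [õ]
/u/ before nasal /n/ → [ũ]

[sĩns+õnũnu]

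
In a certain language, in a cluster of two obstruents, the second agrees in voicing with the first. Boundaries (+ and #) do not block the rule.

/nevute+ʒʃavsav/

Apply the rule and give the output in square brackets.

[nevute+ʒʒavzav]

/ʃ/ after /ʒ/ (voiced) → [ʒ]
/s/ after /v/ (voiced) → [z]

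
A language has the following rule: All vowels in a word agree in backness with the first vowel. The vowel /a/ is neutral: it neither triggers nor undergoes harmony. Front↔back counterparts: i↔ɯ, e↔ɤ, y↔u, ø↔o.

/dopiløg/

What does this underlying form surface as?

[dopɯlog]

/i/ harmonizes with /o/ ([+back]) → [ɯ]
/ø/ harmonizes with /o/ ([+back]) → [o]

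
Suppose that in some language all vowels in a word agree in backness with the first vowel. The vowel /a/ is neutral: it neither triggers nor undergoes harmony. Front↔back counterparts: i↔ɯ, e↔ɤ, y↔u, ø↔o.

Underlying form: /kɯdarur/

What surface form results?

[kɯdarur]

no segment meets the rule's conditions; no change.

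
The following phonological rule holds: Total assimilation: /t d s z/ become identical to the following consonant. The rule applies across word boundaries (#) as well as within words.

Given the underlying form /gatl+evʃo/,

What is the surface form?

[gall+evʃo]

/t/ before /l/ → [l] (total assimilation)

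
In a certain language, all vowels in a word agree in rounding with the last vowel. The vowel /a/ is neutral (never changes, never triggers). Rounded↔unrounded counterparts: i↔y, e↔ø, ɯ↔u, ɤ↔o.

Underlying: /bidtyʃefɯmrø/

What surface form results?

[bydtyʃøfumrø]

/i/ harmonizes with /ø/ ([+round]) → [y]
/e/ harmonizes with /ø/ ([+round]) → [ø]
/ɯ/ harmonizes with /ø/ ([+round]) → [u]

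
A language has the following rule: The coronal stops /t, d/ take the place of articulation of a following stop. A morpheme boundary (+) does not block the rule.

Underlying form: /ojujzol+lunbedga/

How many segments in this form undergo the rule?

1

/d/ before /g/ (velar) → [g]
1 segment changes.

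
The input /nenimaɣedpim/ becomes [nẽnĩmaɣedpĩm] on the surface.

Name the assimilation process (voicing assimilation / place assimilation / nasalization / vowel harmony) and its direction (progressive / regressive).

nasalization, regressive

/e/→[ẽ] /i/→[ĩ] /i/→[ĩ].
Each target copies a feature from the following segment, so the direction is regressive.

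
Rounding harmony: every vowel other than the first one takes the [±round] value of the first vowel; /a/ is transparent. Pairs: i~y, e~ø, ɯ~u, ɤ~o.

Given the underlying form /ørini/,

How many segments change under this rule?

/i/ harmonizes with /ø/ ([+round]) → [y]
/i/ harmonizes with /ø/ ([+round]) → [y]
2 segments change.

2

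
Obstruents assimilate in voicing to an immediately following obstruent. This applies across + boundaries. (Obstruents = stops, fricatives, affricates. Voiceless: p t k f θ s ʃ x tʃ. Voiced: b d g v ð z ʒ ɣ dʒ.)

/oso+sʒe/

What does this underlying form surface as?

/s/ before /ʒ/ (voiced) → [z]

[oso+zʒe]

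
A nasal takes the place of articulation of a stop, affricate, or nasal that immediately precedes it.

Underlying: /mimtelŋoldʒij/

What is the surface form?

[mimtelŋoldʒij]

no segment meets the rule's conditions; no change.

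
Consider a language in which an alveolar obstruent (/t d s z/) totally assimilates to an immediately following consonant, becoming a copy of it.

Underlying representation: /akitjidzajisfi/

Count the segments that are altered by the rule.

3

/t/ before /j/ → [j] (total assimilation)
/d/ before /z/ → [z] (total assimilation)
/s/ before /f/ → [f] (total assimilation)
3 segments change.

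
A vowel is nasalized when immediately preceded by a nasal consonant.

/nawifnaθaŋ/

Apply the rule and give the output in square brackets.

[nãwifnãθaŋ]

/a/ after nasal /n/ → [ã]
/a/ after nasal /n/ → [ã]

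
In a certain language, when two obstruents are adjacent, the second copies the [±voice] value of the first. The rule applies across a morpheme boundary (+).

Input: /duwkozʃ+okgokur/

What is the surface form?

/ʃ/ after /z/ (voiced) → [ʒ]
/g/ after /k/ (voiceless) → [k]

[duwkozʒ+okkokur]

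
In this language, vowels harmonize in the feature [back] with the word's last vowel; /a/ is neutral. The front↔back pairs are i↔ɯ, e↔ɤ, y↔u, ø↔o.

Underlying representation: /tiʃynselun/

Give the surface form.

[tɯʃunsɤlun]

/i/ harmonizes with /u/ ([+back]) → [ɯ]
/y/ harmonizes with /u/ ([+back]) → [u]
/e/ harmonizes with /u/ ([+back]) → [ɤ]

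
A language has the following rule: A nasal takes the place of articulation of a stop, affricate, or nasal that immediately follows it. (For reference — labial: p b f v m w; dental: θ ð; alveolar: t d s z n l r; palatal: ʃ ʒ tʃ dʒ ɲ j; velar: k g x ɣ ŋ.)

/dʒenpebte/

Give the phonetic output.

[dʒempebte]

/n/ before /p/ (labial) → [m]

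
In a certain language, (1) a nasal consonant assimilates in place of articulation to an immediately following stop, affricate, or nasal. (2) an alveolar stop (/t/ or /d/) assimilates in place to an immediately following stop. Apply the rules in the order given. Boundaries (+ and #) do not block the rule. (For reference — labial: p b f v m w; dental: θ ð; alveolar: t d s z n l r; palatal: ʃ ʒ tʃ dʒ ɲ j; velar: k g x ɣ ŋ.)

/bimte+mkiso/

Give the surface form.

Rule 1: /m/ before /t/ (alveolar) → [n]
Rule 1: /m/ before /k/ (velar) → [ŋ]
After rule 1: binte+ŋkiso
Rule 2: no segment meets the rule's conditions; no change.

[binte+ŋkiso]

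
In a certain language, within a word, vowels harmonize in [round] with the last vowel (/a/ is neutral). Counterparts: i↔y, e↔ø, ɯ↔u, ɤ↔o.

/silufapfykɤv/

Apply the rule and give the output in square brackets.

/u/ harmonizes with /ɤ/ ([-round]) → [ɯ]
/y/ harmonizes with /ɤ/ ([-round]) → [i]

[silɯfapfikɤv]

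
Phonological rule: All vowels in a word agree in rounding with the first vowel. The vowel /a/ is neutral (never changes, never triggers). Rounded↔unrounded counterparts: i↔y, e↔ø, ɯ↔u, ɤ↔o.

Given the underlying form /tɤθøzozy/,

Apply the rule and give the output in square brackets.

/ø/ harmonizes with /ɤ/ ([-round]) → [e]
/o/ harmonizes with /ɤ/ ([-round]) → [ɤ]
/y/ harmonizes with /ɤ/ ([-round]) → [i]

[tɤθezɤzi]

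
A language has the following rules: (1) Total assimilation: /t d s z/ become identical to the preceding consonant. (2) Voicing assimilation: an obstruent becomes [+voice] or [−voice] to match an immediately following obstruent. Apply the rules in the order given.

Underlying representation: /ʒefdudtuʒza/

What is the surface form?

[ʒeffudduʒʒa]

Rule 1: /d/ after /f/ → [f] (total assimilation)
Rule 1: /t/ after /d/ → [d] (total assimilation)
Rule 1: /z/ after /ʒ/ → [ʒ] (total assimilation)
After rule 1: ʒeffudduʒʒa
Rule 2: no segment meets the rule's conditions; no change.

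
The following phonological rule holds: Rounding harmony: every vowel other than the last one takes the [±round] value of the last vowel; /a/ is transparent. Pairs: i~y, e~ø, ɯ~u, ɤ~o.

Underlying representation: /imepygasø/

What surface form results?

[ymøpygasø]

/i/ harmonizes with /ø/ ([+round]) → [y]
/e/ harmonizes with /ø/ ([+round]) → [ø]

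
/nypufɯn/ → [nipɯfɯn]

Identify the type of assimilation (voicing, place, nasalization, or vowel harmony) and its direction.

/y/→[i] /u/→[ɯ].
Vowels agree with the last vowel, so the harmony is regressive.

vowel harmony, regressive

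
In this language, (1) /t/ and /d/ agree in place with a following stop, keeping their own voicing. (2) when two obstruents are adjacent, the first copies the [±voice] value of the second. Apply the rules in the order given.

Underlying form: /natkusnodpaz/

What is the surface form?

Rule 1: /t/ before /k/ (velar) → [k]
Rule 1: /d/ before /p/ (labial) → [b]
After rule 1: nakkusnobpaz
Rule 2: /b/ before /p/ (voiceless) → [p]

[nakkusnoppaz]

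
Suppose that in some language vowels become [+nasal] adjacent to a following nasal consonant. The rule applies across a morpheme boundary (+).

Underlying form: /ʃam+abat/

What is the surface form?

[ʃãm+abat]

/a/ before nasal /m/ → [ã]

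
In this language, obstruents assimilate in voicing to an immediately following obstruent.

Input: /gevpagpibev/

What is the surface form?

/v/ before /p/ (voiceless) → [f]
/g/ before /p/ (voiceless) → [k]

[gefpakpibev]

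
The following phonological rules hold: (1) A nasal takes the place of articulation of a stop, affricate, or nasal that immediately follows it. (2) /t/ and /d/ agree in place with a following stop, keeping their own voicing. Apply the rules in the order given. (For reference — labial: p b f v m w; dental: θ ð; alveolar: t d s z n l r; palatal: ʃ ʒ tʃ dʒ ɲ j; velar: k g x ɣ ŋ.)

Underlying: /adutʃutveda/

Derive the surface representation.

[adutʃutveda]

Rule 1: no segment meets the rule's conditions; no change.
After rule 1: adutʃutveda
Rule 2: no segment meets the rule's conditions; no change.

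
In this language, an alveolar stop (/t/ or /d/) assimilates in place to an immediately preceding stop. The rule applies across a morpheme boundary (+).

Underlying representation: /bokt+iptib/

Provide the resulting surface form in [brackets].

[bokk+ippib]

/t/ after /k/ (velar) → [k]
/t/ after /p/ (labial) → [p]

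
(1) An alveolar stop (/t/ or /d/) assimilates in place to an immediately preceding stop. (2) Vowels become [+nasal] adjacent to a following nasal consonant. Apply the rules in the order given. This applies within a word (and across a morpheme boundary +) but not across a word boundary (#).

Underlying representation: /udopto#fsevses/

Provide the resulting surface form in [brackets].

[udoppo#fsevses]

Rule 1: /t/ after /p/ (labial) → [p]
After rule 1: udoppo#fsevses
Rule 2: no segment meets the rule's conditions; no change.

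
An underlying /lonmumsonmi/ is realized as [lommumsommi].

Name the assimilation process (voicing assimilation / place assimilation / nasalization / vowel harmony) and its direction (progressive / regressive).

/n/→[m] /n/→[m].
Each target copies a feature from the following segment, so the direction is regressive.

place assimilation, regressive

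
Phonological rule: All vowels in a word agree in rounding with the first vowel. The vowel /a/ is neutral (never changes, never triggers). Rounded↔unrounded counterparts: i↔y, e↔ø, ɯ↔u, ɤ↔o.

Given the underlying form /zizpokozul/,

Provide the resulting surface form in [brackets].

[zizpɤkɤzɯl]

/o/ harmonizes with /i/ ([-round]) → [ɤ]
/o/ harmonizes with /i/ ([-round]) → [ɤ]
/u/ harmonizes with /i/ ([-round]) → [ɯ]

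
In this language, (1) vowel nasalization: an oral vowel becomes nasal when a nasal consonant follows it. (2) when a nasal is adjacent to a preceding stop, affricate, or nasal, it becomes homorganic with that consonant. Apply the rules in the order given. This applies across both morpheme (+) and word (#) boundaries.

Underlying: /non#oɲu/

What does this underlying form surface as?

[nõn#õɲu]

Rule 1: /o/ before nasal /n/ → [õ]
Rule 1: /o/ before nasal /ɲ/ → [õ]
After rule 1: nõn#õɲu
Rule 2: no segment meets the rule's conditions; no change.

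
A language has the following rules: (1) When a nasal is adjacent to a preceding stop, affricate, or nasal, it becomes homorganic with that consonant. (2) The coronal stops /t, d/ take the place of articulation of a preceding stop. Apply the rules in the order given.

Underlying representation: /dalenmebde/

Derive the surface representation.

[dalennebbe]

Rule 1: /m/ after /n/ (alveolar) → [n]
After rule 1: dalennebde
Rule 2: /d/ after /b/ (labial) → [b]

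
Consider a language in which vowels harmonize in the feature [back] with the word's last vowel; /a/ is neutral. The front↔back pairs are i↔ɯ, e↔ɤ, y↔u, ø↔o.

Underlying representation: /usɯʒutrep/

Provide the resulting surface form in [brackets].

[ysiʒytrep]

/u/ harmonizes with /e/ ([-back]) → [y]
/ɯ/ harmonizes with /e/ ([-back]) → [i]
/u/ harmonizes with /e/ ([-back]) → [y]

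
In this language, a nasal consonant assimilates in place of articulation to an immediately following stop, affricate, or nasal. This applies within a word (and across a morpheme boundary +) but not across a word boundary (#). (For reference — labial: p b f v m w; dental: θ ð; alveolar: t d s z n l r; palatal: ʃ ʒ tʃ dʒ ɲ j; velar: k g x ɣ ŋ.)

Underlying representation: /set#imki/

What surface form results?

[set#iŋki]

/m/ before /k/ (velar) → [ŋ]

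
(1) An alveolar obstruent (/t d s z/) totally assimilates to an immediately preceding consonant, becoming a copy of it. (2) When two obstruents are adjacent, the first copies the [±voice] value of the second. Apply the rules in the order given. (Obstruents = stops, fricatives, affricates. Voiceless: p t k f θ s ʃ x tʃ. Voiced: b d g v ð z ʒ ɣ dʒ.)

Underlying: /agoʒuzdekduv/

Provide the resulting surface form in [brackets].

[agoʒuzzekkuv]

Rule 1: /d/ after /z/ → [z] (total assimilation)
Rule 1: /d/ after /k/ → [k] (total assimilation)
After rule 1: agoʒuzzekkuv
Rule 2: no segment meets the rule's conditions; no change.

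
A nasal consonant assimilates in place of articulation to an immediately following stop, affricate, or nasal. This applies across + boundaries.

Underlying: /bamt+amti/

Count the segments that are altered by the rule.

/m/ before /t/ (alveolar) → [n]
/m/ before /t/ (alveolar) → [n]
2 segments change.

2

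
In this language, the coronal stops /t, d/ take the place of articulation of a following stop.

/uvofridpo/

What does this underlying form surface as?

[uvofribpo]

/d/ before /p/ (labial) → [b]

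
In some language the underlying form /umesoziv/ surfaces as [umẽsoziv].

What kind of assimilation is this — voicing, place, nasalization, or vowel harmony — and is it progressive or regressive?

/e/→[ẽ].
Each target copies a feature from the preceding segment, so the direction is progressive.

nasalization, progressive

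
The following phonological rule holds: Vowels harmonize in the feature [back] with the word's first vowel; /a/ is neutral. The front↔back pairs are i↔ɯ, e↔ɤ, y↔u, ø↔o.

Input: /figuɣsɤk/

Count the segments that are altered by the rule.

2

/u/ harmonizes with /i/ ([-back]) → [y]
/ɤ/ harmonizes with /i/ ([-back]) → [e]
2 segments change.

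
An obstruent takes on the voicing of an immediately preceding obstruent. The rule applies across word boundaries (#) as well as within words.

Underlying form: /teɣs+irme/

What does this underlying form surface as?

[teɣz+irme]

/s/ after /ɣ/ (voiced) → [z]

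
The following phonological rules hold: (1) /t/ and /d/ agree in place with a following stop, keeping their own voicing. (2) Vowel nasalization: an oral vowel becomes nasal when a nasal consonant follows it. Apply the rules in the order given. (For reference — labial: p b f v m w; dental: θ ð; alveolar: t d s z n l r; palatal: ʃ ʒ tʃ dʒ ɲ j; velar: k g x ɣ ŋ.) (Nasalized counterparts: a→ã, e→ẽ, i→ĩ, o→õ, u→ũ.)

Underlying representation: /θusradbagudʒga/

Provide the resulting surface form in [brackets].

[θusrabbagudʒga]

Rule 1: /d/ before /b/ (labial) → [b]
After rule 1: θusrabbagudʒga
Rule 2: no segment meets the rule's conditions; no change.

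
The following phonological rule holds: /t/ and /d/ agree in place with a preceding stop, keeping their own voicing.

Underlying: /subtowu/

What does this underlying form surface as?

[subpowu]

/t/ after /b/ (labial) → [p]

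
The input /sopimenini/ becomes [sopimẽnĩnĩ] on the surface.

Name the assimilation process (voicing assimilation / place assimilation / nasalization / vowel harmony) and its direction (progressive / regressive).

/e/→[ẽ] /i/→[ĩ] /i/→[ĩ].
Each target copies a feature from the preceding segment, so the direction is progressive.

nasalization, progressive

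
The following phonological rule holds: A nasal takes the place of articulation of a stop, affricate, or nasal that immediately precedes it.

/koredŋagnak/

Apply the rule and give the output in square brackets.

/ŋ/ after /d/ (alveolar) → [n]
/n/ after /g/ (velar) → [ŋ]

[korednagŋak]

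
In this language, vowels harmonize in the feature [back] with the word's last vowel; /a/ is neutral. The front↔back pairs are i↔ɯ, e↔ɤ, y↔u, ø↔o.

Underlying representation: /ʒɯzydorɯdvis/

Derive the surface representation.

/ɯ/ harmonizes with /i/ ([-back]) → [i]
/o/ harmonizes with /i/ ([-back]) → [ø]
/ɯ/ harmonizes with /i/ ([-back]) → [i]

[ʒizydøridvis]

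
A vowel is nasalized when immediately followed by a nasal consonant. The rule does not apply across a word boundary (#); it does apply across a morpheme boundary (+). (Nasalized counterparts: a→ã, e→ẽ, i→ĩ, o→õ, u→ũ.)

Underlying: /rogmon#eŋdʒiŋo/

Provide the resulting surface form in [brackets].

[rogmõn#ẽŋdʒĩŋo]

/o/ before nasal /n/ → [õ]
/e/ before nasal /ŋ/ → [ẽ]
/i/ before nasal /ŋ/ → [ĩ]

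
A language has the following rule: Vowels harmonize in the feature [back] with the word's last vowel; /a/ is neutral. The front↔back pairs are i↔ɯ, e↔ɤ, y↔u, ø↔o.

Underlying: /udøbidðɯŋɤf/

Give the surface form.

/ø/ harmonizes with /ɤ/ ([+back]) → [o]
/i/ harmonizes with /ɤ/ ([+back]) → [ɯ]

[udobɯdðɯŋɤf]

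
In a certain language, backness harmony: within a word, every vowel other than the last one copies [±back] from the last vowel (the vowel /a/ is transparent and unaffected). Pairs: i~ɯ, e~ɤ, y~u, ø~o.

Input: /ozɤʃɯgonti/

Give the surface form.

[øzeʃigønti]

/o/ harmonizes with /i/ ([-back]) → [ø]
/ɤ/ harmonizes with /i/ ([-back]) → [e]
/ɯ/ harmonizes with /i/ ([-back]) → [i]
/o/ harmonizes with /i/ ([-back]) → [ø]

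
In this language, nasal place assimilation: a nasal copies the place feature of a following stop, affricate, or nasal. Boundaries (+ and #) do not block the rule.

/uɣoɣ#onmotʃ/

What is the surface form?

/n/ before /m/ (labial) → [m]

[uɣoɣ#ommotʃ]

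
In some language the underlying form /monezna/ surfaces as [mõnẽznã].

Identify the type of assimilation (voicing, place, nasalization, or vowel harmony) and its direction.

/o/→[õ] /e/→[ẽ] /a/→[ã].
Each target copies a feature from the preceding segment, so the direction is progressive.

nasalization, progressive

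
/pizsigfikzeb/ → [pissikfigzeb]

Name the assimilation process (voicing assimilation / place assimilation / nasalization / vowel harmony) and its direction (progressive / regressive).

voicing assimilation, regressive

/z/→[s] /g/→[k] /k/→[g].
Each target copies a feature from the following segment, so the direction is regressive.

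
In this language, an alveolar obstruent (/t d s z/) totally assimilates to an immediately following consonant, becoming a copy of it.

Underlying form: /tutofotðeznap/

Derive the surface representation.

/t/ before /ð/ → [ð] (total assimilation)
/z/ before /n/ → [n] (total assimilation)

[tutofoððennap]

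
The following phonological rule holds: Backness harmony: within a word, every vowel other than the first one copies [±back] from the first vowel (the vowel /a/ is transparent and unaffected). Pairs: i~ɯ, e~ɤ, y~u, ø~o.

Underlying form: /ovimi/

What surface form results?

/i/ harmonizes with /o/ ([+back]) → [ɯ]
/i/ harmonizes with /o/ ([+back]) → [ɯ]

[ovɯmɯ]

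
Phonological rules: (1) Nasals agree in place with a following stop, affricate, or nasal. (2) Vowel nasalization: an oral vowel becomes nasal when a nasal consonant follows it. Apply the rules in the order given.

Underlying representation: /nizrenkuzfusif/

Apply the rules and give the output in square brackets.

[nizrẽŋkuzfusif]

Rule 1: /n/ before /k/ (velar) → [ŋ]
After rule 1: nizreŋkuzfusif
Rule 2: /e/ before nasal /ŋ/ → [ẽ]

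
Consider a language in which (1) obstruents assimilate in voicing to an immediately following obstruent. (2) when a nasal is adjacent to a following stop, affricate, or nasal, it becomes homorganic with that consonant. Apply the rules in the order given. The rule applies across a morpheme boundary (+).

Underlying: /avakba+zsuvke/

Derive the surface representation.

Rule 1: /k/ before /b/ (voiced) → [g]
Rule 1: /z/ before /s/ (voiceless) → [s]
Rule 1: /v/ before /k/ (voiceless) → [f]
After rule 1: avagba+ssufke
Rule 2: no segment meets the rule's conditions; no change.

[avagba+ssufke]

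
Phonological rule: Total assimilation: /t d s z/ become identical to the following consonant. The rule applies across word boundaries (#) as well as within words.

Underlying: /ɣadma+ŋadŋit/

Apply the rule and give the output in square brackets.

/d/ before /m/ → [m] (total assimilation)
/d/ before /ŋ/ → [ŋ] (total assimilation)

[ɣamma+ŋaŋŋit]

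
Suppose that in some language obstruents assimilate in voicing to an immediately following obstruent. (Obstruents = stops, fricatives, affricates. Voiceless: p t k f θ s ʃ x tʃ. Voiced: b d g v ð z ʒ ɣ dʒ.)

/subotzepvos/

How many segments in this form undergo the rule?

/t/ before /z/ (voiced) → [d]
/p/ before /v/ (voiced) → [b]
2 segments change.

2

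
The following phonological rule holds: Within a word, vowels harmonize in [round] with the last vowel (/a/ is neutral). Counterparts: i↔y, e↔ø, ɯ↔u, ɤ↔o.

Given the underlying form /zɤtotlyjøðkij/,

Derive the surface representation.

[zɤtɤtlijeðkij]

/o/ harmonizes with /i/ ([-round]) → [ɤ]
/y/ harmonizes with /i/ ([-round]) → [i]
/ø/ harmonizes with /i/ ([-round]) → [e]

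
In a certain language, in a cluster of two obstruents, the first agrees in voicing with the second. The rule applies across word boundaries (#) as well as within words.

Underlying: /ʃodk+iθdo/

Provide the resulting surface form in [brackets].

/d/ before /k/ (voiceless) → [t]
/θ/ before /d/ (voiced) → [ð]

[ʃotk+iðdo]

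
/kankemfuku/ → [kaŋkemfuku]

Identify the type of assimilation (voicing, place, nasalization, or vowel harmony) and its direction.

place assimilation, regressive

/n/→[ŋ].
Each target copies a feature from the following segment, so the direction is regressive.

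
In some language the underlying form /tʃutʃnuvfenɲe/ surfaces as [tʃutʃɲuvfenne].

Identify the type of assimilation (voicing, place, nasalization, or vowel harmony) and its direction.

/n/→[ɲ] /ɲ/→[n].
Each target copies a feature from the preceding segment, so the direction is progressive.

place assimilation, progressive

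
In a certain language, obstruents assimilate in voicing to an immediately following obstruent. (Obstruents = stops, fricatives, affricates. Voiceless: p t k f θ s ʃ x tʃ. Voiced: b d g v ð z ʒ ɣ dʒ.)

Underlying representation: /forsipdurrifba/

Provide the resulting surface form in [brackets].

/p/ before /d/ (voiced) → [b]
/f/ before /b/ (voiced) → [v]

[forsibdurrivba]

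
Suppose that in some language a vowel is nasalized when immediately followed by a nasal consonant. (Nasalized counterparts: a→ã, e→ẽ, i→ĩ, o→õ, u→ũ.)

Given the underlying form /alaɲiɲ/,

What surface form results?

/a/ before nasal /ɲ/ → [ã]
/i/ before nasal /ɲ/ → [ĩ]

[alãɲĩɲ]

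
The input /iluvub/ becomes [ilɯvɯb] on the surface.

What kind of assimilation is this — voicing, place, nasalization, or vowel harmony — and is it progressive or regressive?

/u/→[ɯ] /u/→[ɯ].
Vowels agree with the first vowel, so the harmony is progressive.

vowel harmony, progressive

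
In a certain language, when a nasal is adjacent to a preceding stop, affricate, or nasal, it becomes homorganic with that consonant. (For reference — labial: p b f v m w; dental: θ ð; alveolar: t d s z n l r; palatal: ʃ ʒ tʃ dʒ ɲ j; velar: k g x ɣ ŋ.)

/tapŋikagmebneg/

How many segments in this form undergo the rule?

3

/ŋ/ after /p/ (labial) → [m]
/m/ after /g/ (velar) → [ŋ]
/n/ after /b/ (labial) → [m]
3 segments change.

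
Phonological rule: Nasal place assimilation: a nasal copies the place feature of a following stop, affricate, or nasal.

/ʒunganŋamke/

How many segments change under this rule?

/n/ before /g/ (velar) → [ŋ]
/n/ before /ŋ/ (velar) → [ŋ]
/m/ before /k/ (velar) → [ŋ]
3 segments change.

3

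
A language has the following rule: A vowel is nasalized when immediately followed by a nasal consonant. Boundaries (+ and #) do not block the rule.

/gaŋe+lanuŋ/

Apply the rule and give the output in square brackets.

/a/ before nasal /ŋ/ → [ã]
/a/ before nasal /n/ → [ã]
/u/ before nasal /ŋ/ → [ũ]

[gãŋe+lãnũŋ]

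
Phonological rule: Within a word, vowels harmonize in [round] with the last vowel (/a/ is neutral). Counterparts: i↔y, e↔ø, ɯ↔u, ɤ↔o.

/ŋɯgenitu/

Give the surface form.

[ŋugønytu]

/ɯ/ harmonizes with /u/ ([+round]) → [u]
/e/ harmonizes with /u/ ([+round]) → [ø]
/i/ harmonizes with /u/ ([+round]) → [y]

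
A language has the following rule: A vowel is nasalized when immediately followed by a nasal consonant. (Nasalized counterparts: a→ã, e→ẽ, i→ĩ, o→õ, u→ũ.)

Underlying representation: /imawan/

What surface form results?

[ĩmawãn]

/i/ before nasal /m/ → [ĩ]
/a/ before nasal /n/ → [ã]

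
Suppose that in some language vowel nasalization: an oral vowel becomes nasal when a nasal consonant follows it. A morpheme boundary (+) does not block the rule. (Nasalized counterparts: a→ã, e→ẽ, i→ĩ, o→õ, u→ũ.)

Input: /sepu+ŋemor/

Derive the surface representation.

[sepũ+ŋẽmor]

/u/ before nasal /ŋ/ → [ũ]
/e/ before nasal /m/ → [ẽ]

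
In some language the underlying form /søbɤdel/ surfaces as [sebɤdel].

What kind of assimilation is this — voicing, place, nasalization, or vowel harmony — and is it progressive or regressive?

vowel harmony, regressive

/ø/→[e].
Vowels agree with the last vowel, so the harmony is regressive.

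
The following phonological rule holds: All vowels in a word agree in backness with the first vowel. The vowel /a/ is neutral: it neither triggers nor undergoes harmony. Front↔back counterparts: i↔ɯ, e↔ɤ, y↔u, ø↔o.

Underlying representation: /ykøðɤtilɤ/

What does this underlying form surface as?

/ɤ/ harmonizes with /y/ ([-back]) → [e]
/ɤ/ harmonizes with /y/ ([-back]) → [e]

[ykøðetile]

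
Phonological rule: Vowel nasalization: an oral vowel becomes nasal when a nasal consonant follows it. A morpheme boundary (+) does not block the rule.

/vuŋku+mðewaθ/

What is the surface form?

/u/ before nasal /ŋ/ → [ũ]
/u/ before nasal /m/ → [ũ]

[vũŋkũ+mðewaθ]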